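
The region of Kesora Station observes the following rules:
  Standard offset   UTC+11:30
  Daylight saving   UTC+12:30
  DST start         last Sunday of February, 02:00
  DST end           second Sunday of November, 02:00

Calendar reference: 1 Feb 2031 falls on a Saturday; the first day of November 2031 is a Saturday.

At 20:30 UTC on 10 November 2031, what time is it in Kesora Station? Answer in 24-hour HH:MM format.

08:00

1 February 2031 is a Saturday, so Sundays fall on 2, 9, 16, 23; the last is February 23.
1 November 2031 is a Saturday, so the first Sunday is November 2 and the second is November 9.
At the standard offset (UTC+11:30), 20:30 UTC + 11h30m = 08:00 Kesora Station standard time (rolling into the next day, 11 November 2031).
Daylight saving runs 23 February – 9 November; the standard-time date in Kesora Station, 11 November 2031, is outside that window, so Kesora Station is on standard time at UTC+11:30.
20:30 UTC + 11h30m = 08:00 local (rolling into the next day, 11 November 2031).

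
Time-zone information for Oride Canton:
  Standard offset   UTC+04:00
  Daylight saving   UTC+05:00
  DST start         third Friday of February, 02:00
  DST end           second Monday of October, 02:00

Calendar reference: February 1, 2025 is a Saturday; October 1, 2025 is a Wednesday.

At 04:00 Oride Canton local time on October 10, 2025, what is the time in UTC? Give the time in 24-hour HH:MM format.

23:00

1 February 2025 is a Saturday, so the first Friday is February 7 and the third is February 21.
1 October 2025 is a Wednesday, so the first Monday is October 6 and the second is October 13.
Daylight saving runs 21 February – 13 October; October 10, 2025 is inside that window, so Oride Canton is at UTC+05:00.
04:00 local − 5h = 23:00 UTC (rolling into the previous day, 9 October 2025).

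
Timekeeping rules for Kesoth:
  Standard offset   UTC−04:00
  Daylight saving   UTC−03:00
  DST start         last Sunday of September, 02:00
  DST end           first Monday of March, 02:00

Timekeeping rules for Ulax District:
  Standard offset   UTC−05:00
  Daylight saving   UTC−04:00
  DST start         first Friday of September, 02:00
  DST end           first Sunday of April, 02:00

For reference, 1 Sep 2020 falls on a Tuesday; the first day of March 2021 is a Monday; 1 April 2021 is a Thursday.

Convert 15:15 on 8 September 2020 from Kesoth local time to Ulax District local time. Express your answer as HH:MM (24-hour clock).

15:15

1 September 2020 is a Tuesday, so Sundays fall on 6, 13, 20, 27; the last is September 27.
1 March 2021 is a Monday, so the first Monday is March 1.
8 September 2020 is outside the daylight-saving period (27 September 2020 – 1 March 2021), so Kesoth is on standard time, UTC−04:00.
15:15 Kesoth + 4h = 19:15 UTC.
1 September 2020 is a Tuesday, so the first Friday is September 4.
1 April 2021 is a Thursday, so the first Sunday is April 4.
At the standard offset (UTC−05:00), 19:15 UTC − 5h = 14:15 Ulax District standard time.
The standard-time date in Ulax District, 8 September 2020, lies within the daylight-saving period (4 September 2020 – 4 April 2021), so Ulax District is on daylight time, UTC−04:00.
19:15 UTC − 4h = 15:15 Ulax District.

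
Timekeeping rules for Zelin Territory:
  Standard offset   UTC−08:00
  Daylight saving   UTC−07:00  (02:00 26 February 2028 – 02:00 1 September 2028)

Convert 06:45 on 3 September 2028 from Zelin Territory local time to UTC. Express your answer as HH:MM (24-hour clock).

14:45

3 September 2028 is outside the daylight-saving period (26 February – 1 September), so Zelin Territory is on standard time, UTC−08:00.
06:45 local + 8h = 14:45 UTC.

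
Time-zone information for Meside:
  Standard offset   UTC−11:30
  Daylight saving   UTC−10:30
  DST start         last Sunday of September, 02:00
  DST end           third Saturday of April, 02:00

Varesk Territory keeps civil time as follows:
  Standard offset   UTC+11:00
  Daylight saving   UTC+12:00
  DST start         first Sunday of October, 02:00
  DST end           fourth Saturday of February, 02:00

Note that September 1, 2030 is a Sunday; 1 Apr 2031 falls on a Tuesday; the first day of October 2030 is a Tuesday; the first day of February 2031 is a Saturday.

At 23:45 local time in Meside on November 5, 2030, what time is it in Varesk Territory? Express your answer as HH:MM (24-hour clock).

1 September 2030 is a Sunday, so Sundays fall on 1, 8, 15, 22, 29; the last is September 29.
1 April 2031 is a Tuesday, so the first Saturday is April 5 and the third is April 19.
November 5, 2030 falls between 29 September 2030 and 19 April 2031, so daylight saving is in effect and Meside is at UTC−10:30.
23:45 Meside + 10h30m = 10:15 UTC (rolling into the next day, 6 November 2030).
1 October 2030 is a Tuesday, so the first Sunday is October 6.
1 February 2031 is a Saturday, so the first Saturday is February 1 and the fourth is February 22.
At the standard offset (UTC+11:00), 10:15 UTC + 11h = 21:15 Varesk Territory standard time.
The standard-time date in Varesk Territory, November 6, 2030, falls between 6 October 2030 and 22 February 2031, so daylight saving is in effect and Varesk Territory is at UTC+12:00.
10:15 UTC + 12h = 22:15 Varesk Territory.

22:15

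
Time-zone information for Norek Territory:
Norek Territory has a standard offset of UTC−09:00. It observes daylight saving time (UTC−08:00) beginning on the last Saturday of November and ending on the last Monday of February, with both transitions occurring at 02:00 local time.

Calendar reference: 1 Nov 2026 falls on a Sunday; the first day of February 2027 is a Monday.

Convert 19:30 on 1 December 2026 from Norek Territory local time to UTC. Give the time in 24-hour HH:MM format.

1 November 2026 is a Sunday, so Saturdays fall on 7, 14, 21, 28; the last is November 28.
1 February 2027 is a Monday, so Mondays fall on 1, 8, 15, 22; the last is February 22.
1 December 2026 falls between 28 November 2026 and 22 February 2027, so daylight saving is in effect and Norek Territory is at UTC−08:00.
19:30 local + 8h = 03:30 UTC (rolling into the next day, 2 December 2026).

03:30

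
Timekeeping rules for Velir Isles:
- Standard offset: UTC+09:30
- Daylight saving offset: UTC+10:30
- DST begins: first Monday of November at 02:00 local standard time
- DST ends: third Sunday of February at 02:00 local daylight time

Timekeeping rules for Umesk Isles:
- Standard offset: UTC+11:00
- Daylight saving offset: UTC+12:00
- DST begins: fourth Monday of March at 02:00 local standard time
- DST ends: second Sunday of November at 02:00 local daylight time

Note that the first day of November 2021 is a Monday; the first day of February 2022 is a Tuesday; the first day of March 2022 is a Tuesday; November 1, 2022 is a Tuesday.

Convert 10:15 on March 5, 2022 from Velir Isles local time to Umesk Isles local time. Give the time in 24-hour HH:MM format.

1 November 2021 is a Monday, so the first Monday is November 1.
1 February 2022 is a Tuesday, so the first Sunday is February 6 and the third is February 20.
March 5, 2022 is outside the daylight-saving period (1 November 2021 – 20 February 2022), so Velir Isles is on standard time, UTC+09:30.
10:15 Velir Isles − 9h30m = 00:45 UTC.
1 March 2022 is a Tuesday, so the first Monday is March 7 and the fourth is March 28.
1 November 2022 is a Tuesday, so the first Sunday is November 6 and the second is November 13.
At the standard offset (UTC+11:00), 00:45 UTC + 11h = 11:45 Umesk Isles standard time.
The standard-time date in Umesk Isles, March 5, 2022, does not fall between 28 March and 13 November, so daylight saving is not in effect and Umesk Isles is at UTC+11:00.
00:45 UTC + 11h = 11:45 Umesk Isles.

11:45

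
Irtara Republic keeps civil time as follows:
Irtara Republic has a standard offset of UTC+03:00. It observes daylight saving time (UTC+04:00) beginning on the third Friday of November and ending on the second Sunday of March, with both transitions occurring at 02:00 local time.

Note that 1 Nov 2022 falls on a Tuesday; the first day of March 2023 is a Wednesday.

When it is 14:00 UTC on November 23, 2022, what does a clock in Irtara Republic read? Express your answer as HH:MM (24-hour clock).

18:00

1 November 2022 is a Tuesday, so the first Friday is November 4 and the third is November 18.
1 March 2023 is a Wednesday, so the first Sunday is March 5 and the second is March 12.
At the standard offset (UTC+03:00), 14:00 UTC + 3h = 17:00 Irtara Republic standard time.
The standard-time date in Irtara Republic, November 23, 2022, falls between 18 November 2022 and 12 March 2023, so daylight saving is in effect and Irtara Republic is at UTC+04:00.
14:00 UTC + 4h = 18:00 local.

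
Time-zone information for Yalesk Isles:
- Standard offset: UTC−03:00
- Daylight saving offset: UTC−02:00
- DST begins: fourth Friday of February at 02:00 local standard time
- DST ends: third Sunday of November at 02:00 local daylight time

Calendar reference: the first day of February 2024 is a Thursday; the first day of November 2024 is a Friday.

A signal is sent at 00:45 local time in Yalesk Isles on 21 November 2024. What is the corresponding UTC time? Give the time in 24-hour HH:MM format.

03:45

1 February 2024 is a Thursday, so the first Friday is February 2 and the fourth is February 23.
1 November 2024 is a Friday, so the first Sunday is November 3 and the third is November 17.
Daylight saving runs 23 February – 17 November; 21 November 2024 is outside that window, so Yalesk Isles is on standard time at UTC−03:00.
00:45 local + 3h = 03:45 UTC.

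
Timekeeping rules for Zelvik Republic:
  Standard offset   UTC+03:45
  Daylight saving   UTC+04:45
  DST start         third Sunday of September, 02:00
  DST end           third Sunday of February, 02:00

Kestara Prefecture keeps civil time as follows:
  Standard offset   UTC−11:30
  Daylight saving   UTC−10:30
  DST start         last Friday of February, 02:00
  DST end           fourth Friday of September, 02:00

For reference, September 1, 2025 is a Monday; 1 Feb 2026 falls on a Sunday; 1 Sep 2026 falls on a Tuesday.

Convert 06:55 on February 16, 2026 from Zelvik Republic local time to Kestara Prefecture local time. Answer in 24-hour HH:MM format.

1 September 2025 is a Monday, so the first Sunday is September 7 and the third is September 21.
1 February 2026 is a Sunday, so the first Sunday is February 1 and the third is February 15.
Daylight saving runs 21 September 2025 – 15 February 2026; February 16, 2026 is outside that window, so Zelvik Republic is on standard time at UTC+03:45.
06:55 Zelvik Republic − 3h45m = 03:10 UTC.
1 February 2026 is a Sunday, so Fridays fall on 6, 13, 20, 27; the last is February 27.
1 September 2026 is a Tuesday, so the first Friday is September 4 and the fourth is September 25.
At the standard offset (UTC−11:30), 03:10 UTC − 11h30m = 15:40 Kestara Prefecture standard time (rolling into the previous day, 15 February 2026).
The standard-time date in Kestara Prefecture, February 15, 2026, does not fall between 27 February and 25 September, so daylight saving is not in effect and Kestara Prefecture is at UTC−11:30.
03:10 UTC − 11h30m = 15:40 Kestara Prefecture (rolling into the previous day, 15 February 2026).

15:40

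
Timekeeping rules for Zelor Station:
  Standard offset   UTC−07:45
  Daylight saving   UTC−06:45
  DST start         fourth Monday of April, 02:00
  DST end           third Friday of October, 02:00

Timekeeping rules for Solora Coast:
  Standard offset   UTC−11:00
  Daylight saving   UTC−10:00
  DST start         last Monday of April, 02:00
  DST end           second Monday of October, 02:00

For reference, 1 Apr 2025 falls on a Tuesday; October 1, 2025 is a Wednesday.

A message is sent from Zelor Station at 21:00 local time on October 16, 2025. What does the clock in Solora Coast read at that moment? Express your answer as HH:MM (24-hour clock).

16:45

1 April 2025 is a Tuesday, so the first Monday is April 7 and the fourth is April 28.
1 October 2025 is a Wednesday, so the first Friday is October 3 and the third is October 17.
Daylight saving runs 28 April – 17 October; October 16, 2025 is inside that window, so Zelor Station is at UTC−06:45.
21:00 Zelor Station + 6h45m = 03:45 UTC (rolling into the next day, 17 October 2025).
1 April 2025 is a Tuesday, so Mondays fall on 7, 14, 21, 28; the last is April 28.
1 October 2025 is a Wednesday, so the first Monday is October 6 and the second is October 13.
At the standard offset (UTC−11:00), 03:45 UTC − 11h = 16:45 Solora Coast standard time (rolling into the previous day, 16 October 2025).
Daylight saving runs 28 April – 13 October; the standard-time date in Solora Coast, October 16, 2025, is outside that window, so Solora Coast is on standard time at UTC−11:00.
03:45 UTC − 11h = 16:45 Solora Coast (rolling into the previous day, 16 October 2025).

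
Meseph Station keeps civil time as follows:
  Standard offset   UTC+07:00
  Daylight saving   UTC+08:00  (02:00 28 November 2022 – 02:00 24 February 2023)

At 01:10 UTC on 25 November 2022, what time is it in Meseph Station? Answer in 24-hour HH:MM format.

08:10

At the standard offset (UTC+07:00), 01:10 UTC + 7h = 08:10 Meseph Station standard time.
The standard-time date in Meseph Station, 25 November 2022, does not fall between 28 November 2022 and 24 February 2023, so daylight saving is not in effect and Meseph Station is at UTC+07:00.
01:10 UTC + 7h = 08:10 local.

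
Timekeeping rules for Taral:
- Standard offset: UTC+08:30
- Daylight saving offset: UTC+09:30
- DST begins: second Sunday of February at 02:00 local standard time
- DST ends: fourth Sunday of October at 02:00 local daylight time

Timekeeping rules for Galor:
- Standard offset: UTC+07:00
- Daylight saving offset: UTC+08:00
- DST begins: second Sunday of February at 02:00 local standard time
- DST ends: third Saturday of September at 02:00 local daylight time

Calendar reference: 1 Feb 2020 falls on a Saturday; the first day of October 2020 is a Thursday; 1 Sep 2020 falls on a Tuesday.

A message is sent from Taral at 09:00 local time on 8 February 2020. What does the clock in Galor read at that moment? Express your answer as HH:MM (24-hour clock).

1 February 2020 is a Saturday, so the first Sunday is February 2 and the second is February 9.
1 October 2020 is a Thursday, so the first Sunday is October 4 and the fourth is October 25.
8 February 2020 does not fall between 9 February and 25 October, so daylight saving is not in effect and Taral is at UTC+08:30.
09:00 Taral − 8h30m = 00:30 UTC.
1 February 2020 is a Saturday, so the first Sunday is February 2 and the second is February 9.
1 September 2020 is a Tuesday, so the first Saturday is September 5 and the third is September 19.
At the standard offset (UTC+07:00), 00:30 UTC + 7h = 07:30 Galor standard time.
The standard-time date in Galor, 8 February 2020, does not fall between 9 February and 19 September, so daylight saving is not in effect and Galor is at UTC+07:00.
00:30 UTC + 7h = 07:30 Galor.

07:30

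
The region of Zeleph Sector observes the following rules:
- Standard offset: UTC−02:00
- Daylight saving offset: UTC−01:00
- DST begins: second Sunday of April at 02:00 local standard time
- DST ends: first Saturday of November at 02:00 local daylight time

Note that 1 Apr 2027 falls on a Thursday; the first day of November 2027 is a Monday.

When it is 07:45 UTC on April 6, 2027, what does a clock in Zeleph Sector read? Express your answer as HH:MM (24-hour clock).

05:45

1 April 2027 is a Thursday, so the first Sunday is April 4 and the second is April 11.
1 November 2027 is a Monday, so the first Saturday is November 6.
At the standard offset (UTC−02:00), 07:45 UTC − 2h = 05:45 Zeleph Sector standard time.
The standard-time date in Zeleph Sector, April 6, 2027, is outside the daylight-saving period (11 April – 6 November), so Zeleph Sector is on standard time, UTC−02:00.
07:45 UTC − 2h = 05:45 local.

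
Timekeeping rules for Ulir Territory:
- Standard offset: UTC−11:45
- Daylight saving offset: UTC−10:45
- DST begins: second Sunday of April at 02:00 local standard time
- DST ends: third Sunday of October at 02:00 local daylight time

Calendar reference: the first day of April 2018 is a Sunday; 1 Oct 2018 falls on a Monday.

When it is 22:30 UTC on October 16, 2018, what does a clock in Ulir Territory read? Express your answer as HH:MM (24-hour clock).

1 April 2018 is a Sunday, so the first Sunday is April 1 and the second is April 8.
1 October 2018 is a Monday, so the first Sunday is October 7 and the third is October 21.
At the standard offset (UTC−11:45), 22:30 UTC − 11h45m = 10:45 Ulir Territory standard time.
Daylight saving runs 8 April – 21 October; the standard-time date in Ulir Territory, October 16, 2018, is inside that window, so Ulir Territory is at UTC−10:45.
22:30 UTC − 10h45m = 11:45 local.

11:45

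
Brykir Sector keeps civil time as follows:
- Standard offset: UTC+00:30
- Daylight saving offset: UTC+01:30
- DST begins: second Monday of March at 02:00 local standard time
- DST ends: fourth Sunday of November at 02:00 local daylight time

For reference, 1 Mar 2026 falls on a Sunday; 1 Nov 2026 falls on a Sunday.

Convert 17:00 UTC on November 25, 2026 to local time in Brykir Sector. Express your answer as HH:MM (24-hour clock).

17:30

1 March 2026 is a Sunday, so the first Monday is March 2 and the second is March 9.
1 November 2026 is a Sunday, so the first Sunday is November 1 and the fourth is November 22.
At the standard offset (UTC+00:30), 17:00 UTC + 0h30m = 17:30 Brykir Sector standard time.
The standard-time date in Brykir Sector, November 25, 2026, does not fall between 9 March and 22 November, so daylight saving is not in effect and Brykir Sector is at UTC+00:30.
17:00 UTC + 0h30m = 17:30 local.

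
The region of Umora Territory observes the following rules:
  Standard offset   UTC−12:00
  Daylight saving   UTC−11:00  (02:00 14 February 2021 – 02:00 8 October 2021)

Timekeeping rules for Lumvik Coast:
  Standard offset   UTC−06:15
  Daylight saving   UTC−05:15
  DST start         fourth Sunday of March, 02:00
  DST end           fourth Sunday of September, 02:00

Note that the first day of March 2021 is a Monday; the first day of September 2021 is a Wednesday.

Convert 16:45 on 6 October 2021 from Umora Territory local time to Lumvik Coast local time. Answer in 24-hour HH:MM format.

21:30

6 October 2021 falls between 14 February and 8 October, so daylight saving is in effect and Umora Territory is at UTC−11:00.
16:45 Umora Territory + 11h = 03:45 UTC (rolling into the next day, 7 October 2021).
1 March 2021 is a Monday, so the first Sunday is March 7 and the fourth is March 28.
1 September 2021 is a Wednesday, so the first Sunday is September 5 and the fourth is September 26.
At the standard offset (UTC−06:15), 03:45 UTC − 6h15m = 21:30 Lumvik Coast standard time (rolling into the previous day, 6 October 2021).
The standard-time date in Lumvik Coast, 6 October 2021, is outside the daylight-saving period (28 March – 26 September), so Lumvik Coast is on standard time, UTC−06:15.
03:45 UTC − 6h15m = 21:30 Lumvik Coast (rolling into the previous day, 6 October 2021).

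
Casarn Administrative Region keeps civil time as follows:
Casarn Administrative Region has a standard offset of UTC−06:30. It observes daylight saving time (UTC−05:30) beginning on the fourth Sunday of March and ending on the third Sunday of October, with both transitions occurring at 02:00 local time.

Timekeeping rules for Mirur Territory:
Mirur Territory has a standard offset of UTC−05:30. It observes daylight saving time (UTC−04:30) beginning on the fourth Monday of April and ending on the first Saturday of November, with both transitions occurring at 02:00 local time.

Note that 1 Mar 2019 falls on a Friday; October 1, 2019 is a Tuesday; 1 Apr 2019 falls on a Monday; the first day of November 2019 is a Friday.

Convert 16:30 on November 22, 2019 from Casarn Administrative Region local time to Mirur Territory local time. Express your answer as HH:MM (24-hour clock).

17:30

1 March 2019 is a Friday, so the first Sunday is March 3 and the fourth is March 24.
1 October 2019 is a Tuesday, so the first Sunday is October 6 and the third is October 20.
Daylight saving runs 24 March – 20 October; November 22, 2019 is outside that window, so Casarn Administrative Region is on standard time at UTC−06:30.
16:30 Casarn Administrative Region + 6h30m = 23:00 UTC.
1 April 2019 is a Monday, so the first Monday is April 1 and the fourth is April 22.
1 November 2019 is a Friday, so the first Saturday is November 2.
At the standard offset (UTC−05:30), 23:00 UTC − 5h30m = 17:30 Mirur Territory standard time.
The standard-time date in Mirur Territory, November 22, 2019, is outside the daylight-saving period (22 April – 2 November), so Mirur Territory is on standard time, UTC−05:30.
23:00 UTC − 5h30m = 17:30 Mirur Territory.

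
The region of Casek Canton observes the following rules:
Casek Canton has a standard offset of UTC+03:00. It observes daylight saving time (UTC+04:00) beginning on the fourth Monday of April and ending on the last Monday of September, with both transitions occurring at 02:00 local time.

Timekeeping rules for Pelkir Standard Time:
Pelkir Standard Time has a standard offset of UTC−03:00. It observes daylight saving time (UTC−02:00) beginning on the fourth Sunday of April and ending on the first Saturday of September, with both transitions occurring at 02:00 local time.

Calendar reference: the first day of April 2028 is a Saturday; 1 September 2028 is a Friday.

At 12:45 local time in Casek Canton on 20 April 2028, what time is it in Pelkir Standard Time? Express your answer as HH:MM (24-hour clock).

1 April 2028 is a Saturday, so the first Monday is April 3 and the fourth is April 24.
1 September 2028 is a Friday, so Mondays fall on 4, 11, 18, 25; the last is September 25.
20 April 2028 does not fall between 24 April and 25 September, so daylight saving is not in effect and Casek Canton is at UTC+03:00.
12:45 Casek Canton − 3h = 09:45 UTC.
1 April 2028 is a Saturday, so the first Sunday is April 2 and the fourth is April 23.
1 September 2028 is a Friday, so the first Saturday is September 2.
At the standard offset (UTC−03:00), 09:45 UTC − 3h = 06:45 Pelkir Standard Time standard time.
Daylight saving runs 23 April – 2 September; the standard-time date in Pelkir Standard Time, 20 April 2028, is outside that window, so Pelkir Standard Time is on standard time at UTC−03:00.
09:45 UTC − 3h = 06:45 Pelkir Standard Time.

06:45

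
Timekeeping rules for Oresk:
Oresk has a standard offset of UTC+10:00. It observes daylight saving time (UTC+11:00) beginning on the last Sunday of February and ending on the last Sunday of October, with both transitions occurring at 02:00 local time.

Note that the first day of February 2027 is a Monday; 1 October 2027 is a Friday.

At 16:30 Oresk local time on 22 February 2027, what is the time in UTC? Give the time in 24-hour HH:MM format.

06:30

1 February 2027 is a Monday, so Sundays fall on 7, 14, 21, 28; the last is February 28.
1 October 2027 is a Friday, so Sundays fall on 3, 10, 17, 24, 31; the last is October 31.
Daylight saving runs 28 February – 31 October; 22 February 2027 is outside that window, so Oresk is on standard time at UTC+10:00.
16:30 local − 10h = 06:30 UTC.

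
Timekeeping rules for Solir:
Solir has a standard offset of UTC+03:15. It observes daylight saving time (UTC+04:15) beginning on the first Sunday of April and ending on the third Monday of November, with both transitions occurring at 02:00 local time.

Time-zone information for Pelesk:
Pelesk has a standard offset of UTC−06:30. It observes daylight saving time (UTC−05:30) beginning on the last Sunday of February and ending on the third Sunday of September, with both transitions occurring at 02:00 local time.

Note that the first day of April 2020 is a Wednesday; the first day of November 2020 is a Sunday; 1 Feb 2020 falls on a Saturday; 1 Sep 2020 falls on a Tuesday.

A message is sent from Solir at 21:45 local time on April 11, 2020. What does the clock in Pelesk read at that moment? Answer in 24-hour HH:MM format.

1 April 2020 is a Wednesday, so the first Sunday is April 5.
1 November 2020 is a Sunday, so the first Monday is November 2 and the third is November 16.
April 11, 2020 lies within the daylight-saving period (5 April – 16 November), so Solir is on daylight time, UTC+04:15.
21:45 Solir − 4h15m = 17:30 UTC.
1 February 2020 is a Saturday, so Sundays fall on 2, 9, 16, 23; the last is February 23.
1 September 2020 is a Tuesday, so the first Sunday is September 6 and the third is September 20.
At the standard offset (UTC−06:30), 17:30 UTC − 6h30m = 11:00 Pelesk standard time.
The standard-time date in Pelesk, April 11, 2020, falls between 23 February and 20 September, so daylight saving is in effect and Pelesk is at UTC−05:30.
17:30 UTC − 5h30m = 12:00 Pelesk.

12:00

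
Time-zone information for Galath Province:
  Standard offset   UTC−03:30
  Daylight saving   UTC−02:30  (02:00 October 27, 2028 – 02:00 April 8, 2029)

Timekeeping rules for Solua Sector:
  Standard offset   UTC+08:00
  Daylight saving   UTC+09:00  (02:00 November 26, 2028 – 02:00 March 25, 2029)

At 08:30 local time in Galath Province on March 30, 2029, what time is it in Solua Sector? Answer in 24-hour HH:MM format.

Daylight saving runs 27 October 2028 – 8 April 2029; March 30, 2029 is inside that window, so Galath Province is at UTC−02:30.
08:30 Galath Province + 2h30m = 11:00 UTC.
At the standard offset (UTC+08:00), 11:00 UTC + 8h = 19:00 Solua Sector standard time.
The standard-time date in Solua Sector, March 30, 2029, is outside the daylight-saving period (26 November 2028 – 25 March 2029), so Solua Sector is on standard time, UTC+08:00.
11:00 UTC + 8h = 19:00 Solua Sector.

19:00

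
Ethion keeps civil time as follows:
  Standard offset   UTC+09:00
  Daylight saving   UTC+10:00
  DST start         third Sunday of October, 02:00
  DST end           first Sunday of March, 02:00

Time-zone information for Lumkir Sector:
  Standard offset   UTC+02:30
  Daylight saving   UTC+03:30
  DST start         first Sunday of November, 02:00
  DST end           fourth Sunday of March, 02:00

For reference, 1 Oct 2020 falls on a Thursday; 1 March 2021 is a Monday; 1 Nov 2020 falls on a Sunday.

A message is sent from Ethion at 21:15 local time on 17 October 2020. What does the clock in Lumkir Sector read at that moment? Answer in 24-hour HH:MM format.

1 October 2020 is a Thursday, so the first Sunday is October 4 and the third is October 18.
1 March 2021 is a Monday, so the first Sunday is March 7.
Daylight saving runs 18 October 2020 – 7 March 2021; 17 October 2020 is outside that window, so Ethion is on standard time at UTC+09:00.
21:15 Ethion − 9h = 12:15 UTC.
1 November 2020 is a Sunday, so the first Sunday is November 1.
1 March 2021 is a Monday, so the first Sunday is March 7 and the fourth is March 28.
At the standard offset (UTC+02:30), 12:15 UTC + 2h30m = 14:45 Lumkir Sector standard time.
The standard-time date in Lumkir Sector, 17 October 2020, is outside the daylight-saving period (1 November 2020 – 28 March 2021), so Lumkir Sector is on standard time, UTC+02:30.
12:15 UTC + 2h30m = 14:45 Lumkir Sector.

14:45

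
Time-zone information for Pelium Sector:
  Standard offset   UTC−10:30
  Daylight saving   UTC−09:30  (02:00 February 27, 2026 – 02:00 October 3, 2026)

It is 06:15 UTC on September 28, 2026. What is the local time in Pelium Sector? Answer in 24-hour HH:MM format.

20:45

At the standard offset (UTC−10:30), 06:15 UTC − 10h30m = 19:45 Pelium Sector standard time (rolling into the previous day, 27 September 2026).
Daylight saving runs 27 February – 3 October; the standard-time date in Pelium Sector, September 27, 2026, is inside that window, so Pelium Sector is at UTC−09:30.
06:15 UTC − 9h30m = 20:45 local (rolling into the previous day, 27 September 2026).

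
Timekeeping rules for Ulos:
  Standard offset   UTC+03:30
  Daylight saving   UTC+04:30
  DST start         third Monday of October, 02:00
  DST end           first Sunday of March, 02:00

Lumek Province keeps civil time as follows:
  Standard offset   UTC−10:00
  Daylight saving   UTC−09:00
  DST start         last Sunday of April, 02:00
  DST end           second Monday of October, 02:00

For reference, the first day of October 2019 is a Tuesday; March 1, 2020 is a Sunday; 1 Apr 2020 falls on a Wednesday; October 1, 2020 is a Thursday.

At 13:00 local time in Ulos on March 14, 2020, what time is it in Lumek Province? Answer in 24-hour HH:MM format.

23:30

1 October 2019 is a Tuesday, so the first Monday is October 7 and the third is October 21.
1 March 2020 is a Sunday, so the first Sunday is March 1.
March 14, 2020 does not fall between 21 October 2019 and 1 March 2020, so daylight saving is not in effect and Ulos is at UTC+03:30.
13:00 Ulos − 3h30m = 09:30 UTC.
1 April 2020 is a Wednesday, so Sundays fall on 5, 12, 19, 26; the last is April 26.
1 October 2020 is a Thursday, so the first Monday is October 5 and the second is October 12.
At the standard offset (UTC−10:00), 09:30 UTC − 10h = 23:30 Lumek Province standard time (rolling into the previous day, 13 March 2020).
Daylight saving runs 26 April – 12 October; the standard-time date in Lumek Province, March 13, 2020, is outside that window, so Lumek Province is on standard time at UTC−10:00.
09:30 UTC − 10h = 23:30 Lumek Province (rolling into the previous day, 13 March 2020).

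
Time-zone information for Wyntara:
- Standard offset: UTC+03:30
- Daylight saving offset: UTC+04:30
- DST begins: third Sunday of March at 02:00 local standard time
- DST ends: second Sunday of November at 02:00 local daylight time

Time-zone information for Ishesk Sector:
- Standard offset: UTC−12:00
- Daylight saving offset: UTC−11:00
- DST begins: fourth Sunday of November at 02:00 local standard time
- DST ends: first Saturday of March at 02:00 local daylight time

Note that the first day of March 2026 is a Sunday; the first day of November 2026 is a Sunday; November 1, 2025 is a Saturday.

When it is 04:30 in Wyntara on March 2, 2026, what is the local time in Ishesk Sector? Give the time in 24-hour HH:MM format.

1 March 2026 is a Sunday, so the first Sunday is March 1 and the third is March 15.
1 November 2026 is a Sunday, so the first Sunday is November 1 and the second is November 8.
March 2, 2026 is outside the daylight-saving period (15 March – 8 November), so Wyntara is on standard time, UTC+03:30.
04:30 Wyntara − 3h30m = 01:00 UTC.
1 November 2025 is a Saturday, so the first Sunday is November 2 and the fourth is November 23.
1 March 2026 is a Sunday, so the first Saturday is March 7.
At the standard offset (UTC−12:00), 01:00 UTC − 12h = 13:00 Ishesk Sector standard time (rolling into the previous day, 1 March 2026).
The standard-time date in Ishesk Sector, March 1, 2026, lies within the daylight-saving period (23 November 2025 – 7 March 2026), so Ishesk Sector is on daylight time, UTC−11:00.
01:00 UTC − 11h = 14:00 Ishesk Sector (rolling into the previous day, 1 March 2026).

14:00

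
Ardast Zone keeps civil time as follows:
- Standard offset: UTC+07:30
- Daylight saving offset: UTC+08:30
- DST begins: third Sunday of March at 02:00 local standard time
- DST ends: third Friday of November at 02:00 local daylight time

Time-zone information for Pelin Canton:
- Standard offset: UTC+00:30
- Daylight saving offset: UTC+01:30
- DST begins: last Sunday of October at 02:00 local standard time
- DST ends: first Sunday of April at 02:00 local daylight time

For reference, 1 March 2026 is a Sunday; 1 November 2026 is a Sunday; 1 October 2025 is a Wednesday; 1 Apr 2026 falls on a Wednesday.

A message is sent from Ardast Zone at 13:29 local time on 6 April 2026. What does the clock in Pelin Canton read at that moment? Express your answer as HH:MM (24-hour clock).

1 March 2026 is a Sunday, so the first Sunday is March 1 and the third is March 15.
1 November 2026 is a Sunday, so the first Friday is November 6 and the third is November 20.
6 April 2026 lies within the daylight-saving period (15 March – 20 November), so Ardast Zone is on daylight time, UTC+08:30.
13:29 Ardast Zone − 8h30m = 04:59 UTC.
1 October 2025 is a Wednesday, so Sundays fall on 5, 12, 19, 26; the last is October 26.
1 April 2026 is a Wednesday, so the first Sunday is April 5.
At the standard offset (UTC+00:30), 04:59 UTC + 0h30m = 05:29 Pelin Canton standard time.
Daylight saving runs 26 October 2025 – 5 April 2026; the standard-time date in Pelin Canton, 6 April 2026, is outside that window, so Pelin Canton is on standard time at UTC+00:30.
04:59 UTC + 0h30m = 05:29 Pelin Canton.

05:29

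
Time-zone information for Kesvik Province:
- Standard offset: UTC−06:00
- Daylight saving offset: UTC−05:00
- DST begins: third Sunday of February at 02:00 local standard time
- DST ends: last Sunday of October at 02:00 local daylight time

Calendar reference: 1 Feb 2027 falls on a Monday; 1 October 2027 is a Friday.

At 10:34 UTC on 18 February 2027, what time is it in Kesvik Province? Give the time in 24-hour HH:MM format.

04:34

1 February 2027 is a Monday, so the first Sunday is February 7 and the third is February 21.
1 October 2027 is a Friday, so Sundays fall on 3, 10, 17, 24, 31; the last is October 31.
At the standard offset (UTC−06:00), 10:34 UTC − 6h = 04:34 Kesvik Province standard time.
Daylight saving runs 21 February – 31 October; the standard-time date in Kesvik Province, 18 February 2027, is outside that window, so Kesvik Province is on standard time at UTC−06:00.
10:34 UTC − 6h = 04:34 local.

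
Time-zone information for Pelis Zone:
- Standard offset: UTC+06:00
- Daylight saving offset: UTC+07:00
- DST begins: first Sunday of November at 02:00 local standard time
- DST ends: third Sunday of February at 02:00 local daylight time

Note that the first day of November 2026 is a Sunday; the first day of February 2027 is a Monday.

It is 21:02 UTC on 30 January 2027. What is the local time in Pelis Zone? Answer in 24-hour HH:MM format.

04:02

1 November 2026 is a Sunday, so the first Sunday is November 1.
1 February 2027 is a Monday, so the first Sunday is February 7 and the third is February 21.
At the standard offset (UTC+06:00), 21:02 UTC + 6h = 03:02 Pelis Zone standard time (rolling into the next day, 31 January 2027).
Daylight saving runs 1 November 2026 – 21 February 2027; the standard-time date in Pelis Zone, 31 January 2027, is inside that window, so Pelis Zone is at UTC+07:00.
21:02 UTC + 7h = 04:02 local (rolling into the next day, 31 January 2027).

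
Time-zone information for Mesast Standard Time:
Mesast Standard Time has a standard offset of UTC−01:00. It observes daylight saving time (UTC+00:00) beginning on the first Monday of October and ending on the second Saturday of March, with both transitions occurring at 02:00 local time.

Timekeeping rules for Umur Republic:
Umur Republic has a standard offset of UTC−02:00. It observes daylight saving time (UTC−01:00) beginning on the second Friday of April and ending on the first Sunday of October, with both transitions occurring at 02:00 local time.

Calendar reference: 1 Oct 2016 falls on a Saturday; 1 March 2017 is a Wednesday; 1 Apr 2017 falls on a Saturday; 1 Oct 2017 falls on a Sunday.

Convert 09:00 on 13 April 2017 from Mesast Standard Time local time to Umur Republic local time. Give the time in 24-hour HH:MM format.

1 October 2016 is a Saturday, so the first Monday is October 3.
1 March 2017 is a Wednesday, so the first Saturday is March 4 and the second is March 11.
13 April 2017 does not fall between 3 October 2016 and 11 March 2017, so daylight saving is not in effect and Mesast Standard Time is at UTC−01:00.
09:00 Mesast Standard Time + 1h = 10:00 UTC.
1 April 2017 is a Saturday, so the first Friday is April 7 and the second is April 14.
1 October 2017 is a Sunday, so the first Sunday is October 1.
At the standard offset (UTC−02:00), 10:00 UTC − 2h = 08:00 Umur Republic standard time.
The standard-time date in Umur Republic, 13 April 2017, is outside the daylight-saving period (14 April – 1 October), so Umur Republic is on standard time, UTC−02:00.
10:00 UTC − 2h = 08:00 Umur Republic.

08:00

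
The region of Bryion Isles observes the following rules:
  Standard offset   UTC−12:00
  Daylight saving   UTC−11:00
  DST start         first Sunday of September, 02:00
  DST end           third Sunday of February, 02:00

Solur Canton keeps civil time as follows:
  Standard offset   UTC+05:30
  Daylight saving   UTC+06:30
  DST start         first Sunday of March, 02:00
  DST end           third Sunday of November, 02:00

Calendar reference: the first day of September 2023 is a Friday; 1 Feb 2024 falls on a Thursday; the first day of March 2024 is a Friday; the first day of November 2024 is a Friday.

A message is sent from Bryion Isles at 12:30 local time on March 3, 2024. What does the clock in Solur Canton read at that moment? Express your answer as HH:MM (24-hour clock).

1 September 2023 is a Friday, so the first Sunday is September 3.
1 February 2024 is a Thursday, so the first Sunday is February 4 and the third is February 18.
March 3, 2024 is outside the daylight-saving period (3 September 2023 – 18 February 2024), so Bryion Isles is on standard time, UTC−12:00.
12:30 Bryion Isles + 12h = 00:30 UTC (rolling into the next day, 4 March 2024).
1 March 2024 is a Friday, so the first Sunday is March 3.
1 November 2024 is a Friday, so the first Sunday is November 3 and the third is November 17.
At the standard offset (UTC+05:30), 00:30 UTC + 5h30m = 06:00 Solur Canton standard time.
The standard-time date in Solur Canton, March 4, 2024, lies within the daylight-saving period (3 March – 17 November), so Solur Canton is on daylight time, UTC+06:30.
00:30 UTC + 6h30m = 07:00 Solur Canton.

07:00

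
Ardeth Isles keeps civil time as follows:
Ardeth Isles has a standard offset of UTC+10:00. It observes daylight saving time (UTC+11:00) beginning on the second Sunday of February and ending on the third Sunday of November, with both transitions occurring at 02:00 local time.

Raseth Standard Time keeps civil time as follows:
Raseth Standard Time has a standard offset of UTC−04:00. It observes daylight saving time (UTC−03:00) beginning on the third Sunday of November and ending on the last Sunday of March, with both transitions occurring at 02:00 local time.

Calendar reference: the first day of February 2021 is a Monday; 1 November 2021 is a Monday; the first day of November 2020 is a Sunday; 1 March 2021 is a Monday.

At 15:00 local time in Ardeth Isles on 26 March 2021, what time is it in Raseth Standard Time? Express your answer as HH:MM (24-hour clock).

1 February 2021 is a Monday, so the first Sunday is February 7 and the second is February 14.
1 November 2021 is a Monday, so the first Sunday is November 7 and the third is November 21.
26 March 2021 falls between 14 February and 21 November, so daylight saving is in effect and Ardeth Isles is at UTC+11:00.
15:00 Ardeth Isles − 11h = 04:00 UTC.
1 November 2020 is a Sunday, so the first Sunday is November 1 and the third is November 15.
1 March 2021 is a Monday, so Sundays fall on 7, 14, 21, 28; the last is March 28.
At the standard offset (UTC−04:00), 04:00 UTC − 4h = 00:00 Raseth Standard Time standard time.
Daylight saving runs 15 November 2020 – 28 March 2021; the standard-time date in Raseth Standard Time, 26 March 2021, is inside that window, so Raseth Standard Time is at UTC−03:00.
04:00 UTC − 3h = 01:00 Raseth Standard Time.

01:00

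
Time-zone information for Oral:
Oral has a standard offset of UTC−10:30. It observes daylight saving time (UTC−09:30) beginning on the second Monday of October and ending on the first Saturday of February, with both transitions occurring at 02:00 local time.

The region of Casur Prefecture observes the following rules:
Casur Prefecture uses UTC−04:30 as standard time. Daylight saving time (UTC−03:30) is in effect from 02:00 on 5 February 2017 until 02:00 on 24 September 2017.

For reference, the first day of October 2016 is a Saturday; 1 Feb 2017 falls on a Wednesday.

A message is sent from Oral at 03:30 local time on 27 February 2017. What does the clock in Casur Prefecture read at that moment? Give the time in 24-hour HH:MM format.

1 October 2016 is a Saturday, so the first Monday is October 3 and the second is October 10.
1 February 2017 is a Wednesday, so the first Saturday is February 4.
27 February 2017 does not fall between 10 October 2016 and 4 February 2017, so daylight saving is not in effect and Oral is at UTC−10:30.
03:30 Oral + 10h30m = 14:00 UTC.
At the standard offset (UTC−04:30), 14:00 UTC − 4h30m = 09:30 Casur Prefecture standard time.
The standard-time date in Casur Prefecture, 27 February 2017, falls between 5 February and 24 September, so daylight saving is in effect and Casur Prefecture is at UTC−03:30.
14:00 UTC − 3h30m = 10:30 Casur Prefecture.

10:30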